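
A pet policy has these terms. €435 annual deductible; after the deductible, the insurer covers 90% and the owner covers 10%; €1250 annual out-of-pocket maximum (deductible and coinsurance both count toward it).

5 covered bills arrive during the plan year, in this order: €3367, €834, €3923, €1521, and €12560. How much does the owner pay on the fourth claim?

Bill 1, €3367: €435 to deductible, leaving €2932; coinsurance €2932 × 10% = €293.20. Owner owes €728.20 (running OOP €728.20).
Bill 2, €834: 10% coinsurance on €834 = €83.40. Cost to owner: €83.40. OOP to date €811.60.
Bill 3, €3923: 10% coinsurance on €3923 = €392.30. Owner pays €392.30; OOP now €1203.90.
Bill 4, €1521: deductible already satisfied, so owner's share is 10% × €1521 = €152.10. Adding that to €1203.90 gives €1356, past the €1250 cap; owner pays only €1250 − €1203.90 = €46.10.

€46.10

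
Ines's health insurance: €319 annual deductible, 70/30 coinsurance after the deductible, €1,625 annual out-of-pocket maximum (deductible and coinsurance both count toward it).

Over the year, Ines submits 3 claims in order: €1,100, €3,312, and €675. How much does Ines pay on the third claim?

Claim 1 — €1,100: €319 finishes the deductible; €781 goes to coinsurance; coinsurance €781 × 30% = €234.30. Patient owes €553.30 (running OOP €553.30).
Claim 2 — €3,312: deductible already satisfied, so patient's share is 30% × €3,312 = €993.60. Patient pays €993.60; OOP now €1,546.90.
Claim 3 — €675: 30% coinsurance on €675 = €202.50. Adding that to €1,546.90 gives €1,749.40, past the €1,625 cap; patient pays only €1,625 − €1,546.90 = €78.10.

€78.10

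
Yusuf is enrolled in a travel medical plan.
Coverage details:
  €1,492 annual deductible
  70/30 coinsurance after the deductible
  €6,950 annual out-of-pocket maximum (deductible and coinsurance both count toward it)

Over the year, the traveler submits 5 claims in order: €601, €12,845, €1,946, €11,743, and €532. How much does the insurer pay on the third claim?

#1 (€601): entire amount goes to the deductible. Traveler owes €601 (running OOP €601). Insurer: €601 − €601 = €0.
#2 (€12,845): €891 finishes the deductible; €11,954 goes to coinsurance; 30% of €11,954 = €3,586.20. Traveler pays €4,477.20; OOP now €5,078.20. Plan pays €12,845 − €4,477.20 = €8,367.80.
#3 (€1,946): deductible met; 30% of €1,946 = €583.80. Cost to traveler: €583.80. OOP to date €5,662. Insurer: €1,946 − €583.80 = €1,362.20.

€1,362.20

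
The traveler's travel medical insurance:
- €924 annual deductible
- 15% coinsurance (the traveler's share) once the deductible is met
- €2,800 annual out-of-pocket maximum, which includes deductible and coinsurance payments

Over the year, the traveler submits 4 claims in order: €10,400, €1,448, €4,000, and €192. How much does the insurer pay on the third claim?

€3,762.60

#1 (€10,400): deductible takes €924, €9,476 remains; coinsurance €9,476 × 15% = €1,421.40. Cost to traveler: €2,345.40. OOP to date €2,345.40. Insurer: €10,400 − €2,345.40 = €8,054.60.
#2 (€1,448): 15% coinsurance on €1,448 = €217.20. Traveler owes €217.20 (running OOP €2,562.60). Insurer: €1,448 − €217.20 = €1,230.80.
#3 (€4,000): deductible already satisfied, so traveler's share is 15% × €4,000 = €600. Adding that to €2,562.60 gives €3,162.60, past the €2,800 cap; traveler pays only €2,800 − €2,562.60 = €237.40. Plan pays €4,000 − €237.40 = €3,762.60.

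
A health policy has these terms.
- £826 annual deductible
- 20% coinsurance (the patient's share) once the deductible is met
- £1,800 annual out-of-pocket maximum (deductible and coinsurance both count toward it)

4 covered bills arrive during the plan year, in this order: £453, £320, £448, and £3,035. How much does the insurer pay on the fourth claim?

£2,428

Bill 1, £453: all of it applies to the deductible. Patient owes £453 (running OOP £453). Plan pays £453 − £453 = £0.
Bill 2, £320: all of it applies to the deductible. Cost to patient: £320. OOP to date £773. Insurer: £320 − £320 = £0.
Bill 3, £448: £53 to deductible, leaving £395; patient's 20% is £79. Patient pays £132; OOP now £905. Plan pays £448 − £132 = £316.
Bill 4, £3,035: deductible already satisfied, so patient's share is 20% × £3,035 = £607. Patient pays £607; OOP now £1,512. Plan pays £3,035 − £607 = £2,428.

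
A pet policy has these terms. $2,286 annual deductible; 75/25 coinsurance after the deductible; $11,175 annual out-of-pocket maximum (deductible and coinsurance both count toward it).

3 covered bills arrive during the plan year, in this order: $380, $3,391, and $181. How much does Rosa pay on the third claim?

$45.25

Claim 1 — $380: fully absorbed by the deductible. Owner owes $380 (running OOP $380).
Claim 2 — $3,391: $1,906 finishes the deductible; $1,485 goes to coinsurance; owner's 25% is $371.25. Cost to owner: $2,277.25. OOP to date $2,657.25.
Claim 3 — $181: deductible already satisfied, so owner's share is 25% × $181 = $45.25. Owner pays $45.25; OOP now $2,702.50.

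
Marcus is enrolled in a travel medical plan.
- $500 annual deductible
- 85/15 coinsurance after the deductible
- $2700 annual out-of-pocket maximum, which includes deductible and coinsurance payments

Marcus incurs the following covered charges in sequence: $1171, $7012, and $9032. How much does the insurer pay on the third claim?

Claim 1 ($1171): $500 to deductible, leaving $671; 15% of $671 = $100.65. Traveler pays $600.65; OOP now $600.65. Plan pays $1171 − $600.65 = $570.35.
Claim 2 ($7012): deductible met; 15% of $7012 = $1051.80. Cost to traveler: $1051.80. OOP to date $1652.45. Insurer: $7012 − $1051.80 = $5960.20.
Claim 3 ($9032): deductible already satisfied, so traveler's share is 15% × $9032 = $1354.80. OOP would hit $3007.25 > $2700, so the cap limits the traveler to $2700 − $1652.45 = $1047.55. Insurer: $9032 − $1047.55 = $7984.45.

$7984.45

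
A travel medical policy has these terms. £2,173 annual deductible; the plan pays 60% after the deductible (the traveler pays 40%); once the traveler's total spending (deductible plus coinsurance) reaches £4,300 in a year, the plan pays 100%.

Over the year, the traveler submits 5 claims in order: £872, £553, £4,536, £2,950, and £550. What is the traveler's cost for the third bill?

£2,263.20

Claim 1 — £872: all of it applies to the deductible. Traveler owes £872 (running OOP £872).
Claim 2 — £553: all of it applies to the deductible. Traveler pays £553; OOP now £1,425.
Claim 3 — £4,536: £748 to deductible, leaving £3,788; traveler's 40% is £1,515.20. Cost to traveler: £2,263.20. OOP to date £3,688.20.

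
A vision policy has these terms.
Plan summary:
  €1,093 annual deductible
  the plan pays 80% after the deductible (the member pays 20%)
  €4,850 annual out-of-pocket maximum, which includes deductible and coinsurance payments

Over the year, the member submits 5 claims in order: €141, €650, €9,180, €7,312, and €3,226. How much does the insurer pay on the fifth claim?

#1 (€141): fully absorbed by the deductible. Member owes €141 (running OOP €141). Insurer: €141 − €141 = €0.
#2 (€650): all of it applies to the deductible. Member owes €650 (running OOP €791). Plan pays €650 − €650 = €0.
#3 (€9,180): deductible takes €302, €8,878 remains; member's 20% is €1,775.60. Cost to member: €2,077.60. OOP to date €2,868.60. Plan pays €9,180 − €2,077.60 = €7,102.40.
#4 (€7,312): deductible met; 20% of €7,312 = €1,462.40. Cost to member: €1,462.40. OOP to date €4,331. Plan pays €7,312 − €1,462.40 = €5,849.60.
#5 (€3,226): deductible met; 20% of €3,226 = €645.20. Adding that to €4,331 gives €4,976.20, past the €4,850 cap; member pays only €4,850 − €4,331 = €519. Plan pays €3,226 − €519 = €2,707.

€2,707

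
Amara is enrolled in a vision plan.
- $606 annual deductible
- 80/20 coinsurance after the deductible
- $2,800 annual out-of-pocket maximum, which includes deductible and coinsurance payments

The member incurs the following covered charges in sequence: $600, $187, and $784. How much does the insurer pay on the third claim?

Bill 1, $600: all of it applies to the deductible. Cost to member: $600. OOP to date $600. Insurer: $600 − $600 = $0.
Bill 2, $187: $6 to deductible, leaving $181; 20% of $181 = $36.20. Cost to member: $42.20. OOP to date $642.20. Plan pays $187 − $42.20 = $144.80.
Bill 3, $784: deductible met; 20% of $784 = $156.80. Cost to member: $156.80. OOP to date $799. Insurer: $784 − $156.80 = $627.20.

$627.20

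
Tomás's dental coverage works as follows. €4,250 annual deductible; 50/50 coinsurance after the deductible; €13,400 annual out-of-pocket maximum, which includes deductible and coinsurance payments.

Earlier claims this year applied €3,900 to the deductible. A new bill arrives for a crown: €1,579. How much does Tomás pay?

€964.50

€3,900 of the €4,250 deductible is already met, leaving €350.
After the €350 deductible portion, €1,579 − €350 = €1,229 is subject to coinsurance.
Patient's 50% share of €1,229 is €614.50.
That puts the patient's cost at €350 + €614.50 = €964.50 before any cap.
Year-to-date out-of-pocket becomes €3,900 + €964.50 = €4,864.50, still under the €13,400 maximum, so no cap applies.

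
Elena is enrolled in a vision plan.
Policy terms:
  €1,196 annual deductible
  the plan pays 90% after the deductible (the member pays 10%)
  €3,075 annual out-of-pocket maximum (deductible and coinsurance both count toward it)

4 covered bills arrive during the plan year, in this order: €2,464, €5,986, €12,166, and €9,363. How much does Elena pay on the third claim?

€1,153.60

Claim 1 (€2,464): deductible takes €1,196, €1,268 remains; member's 10% is €126.80. Member owes €1,322.80 (running OOP €1,322.80).
Claim 2 (€5,986): deductible met; 10% of €5,986 = €598.60. Member owes €598.60 (running OOP €1,921.40).
Claim 3 (€12,166): deductible already satisfied, so member's share is 10% × €12,166 = €1,216.60. That would push OOP to €3,138, over the €3,075 cap, so member pays €3,075 − €1,921.40 = €1,153.60.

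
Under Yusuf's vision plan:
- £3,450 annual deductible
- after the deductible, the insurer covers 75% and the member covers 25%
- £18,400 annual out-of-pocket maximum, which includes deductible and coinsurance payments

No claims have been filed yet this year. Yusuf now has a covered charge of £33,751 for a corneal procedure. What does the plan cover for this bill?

£22,725.75

Deductible not yet touched, so the first £3,450 of the bill goes to the deductible.
That leaves £33,751 − £3,450 = £30,301 for coinsurance.
25% of £30,301 = £7,575.25 falls to the member.
That puts the member's cost at £3,450 + £7,575.25 = £11,025.25 before any cap.
Cumulative spending £0 + £11,025.25 = £11,025.25 stays under the £18,400 maximum.
The plan picks up £33,751 − £11,025.25 = £22,725.75.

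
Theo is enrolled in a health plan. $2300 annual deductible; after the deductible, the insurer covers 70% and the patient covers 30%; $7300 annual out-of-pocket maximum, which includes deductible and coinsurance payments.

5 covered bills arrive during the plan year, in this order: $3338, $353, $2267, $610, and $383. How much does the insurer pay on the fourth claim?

Bill 1, $3338: $2300 finishes the deductible; $1038 goes to coinsurance; coinsurance $1038 × 30% = $311.40. Patient pays $2611.40; OOP now $2611.40. Plan pays $3338 − $2611.40 = $726.60.
Bill 2, $353: 30% coinsurance on $353 = $105.90. Cost to patient: $105.90. OOP to date $2717.30. Insurer: $353 − $105.90 = $247.10.
Bill 3, $2267: 30% coinsurance on $2267 = $680.10. Cost to patient: $680.10. OOP to date $3397.40. Insurer: $2267 − $680.10 = $1586.90.
Bill 4, $610: deductible met; 30% of $610 = $183. Cost to patient: $183. OOP to date $3580.40. Plan pays $610 − $183 = $427.

$427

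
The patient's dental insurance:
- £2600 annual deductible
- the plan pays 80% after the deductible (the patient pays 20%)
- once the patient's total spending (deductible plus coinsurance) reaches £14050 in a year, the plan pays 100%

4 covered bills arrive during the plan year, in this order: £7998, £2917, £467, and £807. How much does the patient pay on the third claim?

Bill 1, £7998: £2600 finishes the deductible; £5398 goes to coinsurance; coinsurance £5398 × 20% = £1079.60. Patient pays £3679.60; OOP now £3679.60.
Bill 2, £2917: 20% coinsurance on £2917 = £583.40. Patient pays £583.40; OOP now £4263.
Bill 3, £467: deductible met; 20% of £467 = £93.40. Patient pays £93.40; OOP now £4356.40.

£93.40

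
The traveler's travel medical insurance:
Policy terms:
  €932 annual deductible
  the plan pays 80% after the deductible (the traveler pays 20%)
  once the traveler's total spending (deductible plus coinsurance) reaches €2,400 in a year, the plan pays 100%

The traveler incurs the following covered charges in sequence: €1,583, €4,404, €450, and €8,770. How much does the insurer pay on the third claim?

Claim 1 (€1,583): deductible takes €932, €651 remains; coinsurance €651 × 20% = €130.20. Cost to traveler: €1,062.20. OOP to date €1,062.20. Insurer: €1,583 − €1,062.20 = €520.80.
Claim 2 (€4,404): deductible met; 20% of €4,404 = €880.80. Cost to traveler: €880.80. OOP to date €1,943. Insurer: €4,404 − €880.80 = €3,523.20.
Claim 3 (€450): deductible met; 20% of €450 = €90. Cost to traveler: €90. OOP to date €2,033. Insurer: €450 − €90 = €360.

€360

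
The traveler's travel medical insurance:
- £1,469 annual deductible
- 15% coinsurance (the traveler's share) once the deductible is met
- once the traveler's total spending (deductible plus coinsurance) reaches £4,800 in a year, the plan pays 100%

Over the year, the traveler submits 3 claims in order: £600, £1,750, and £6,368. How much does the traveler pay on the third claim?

£955.20

Claim 1 — £600: entire amount goes to the deductible. Traveler owes £600 (running OOP £600).
Claim 2 — £1,750: deductible takes £869, £881 remains; traveler's 15% is £132.15. Cost to traveler: £1,001.15. OOP to date £1,601.15.
Claim 3 — £6,368: deductible met; 15% of £6,368 = £955.20. Cost to traveler: £955.20. OOP to date £2,556.35.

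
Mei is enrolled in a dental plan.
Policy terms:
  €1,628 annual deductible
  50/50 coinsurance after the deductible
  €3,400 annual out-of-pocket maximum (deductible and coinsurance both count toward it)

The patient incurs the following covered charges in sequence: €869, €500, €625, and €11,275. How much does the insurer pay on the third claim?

€183

Bill 1, €869: entire amount goes to the deductible. Patient pays €869; OOP now €869. Insurer: €869 − €869 = €0.
Bill 2, €500: entire amount goes to the deductible. Cost to patient: €500. OOP to date €1,369. Insurer: €500 − €500 = €0.
Bill 3, €625: deductible takes €259, €366 remains; patient's 50% is €183. Patient owes €442 (running OOP €1,811). Insurer: €625 − €442 = €183.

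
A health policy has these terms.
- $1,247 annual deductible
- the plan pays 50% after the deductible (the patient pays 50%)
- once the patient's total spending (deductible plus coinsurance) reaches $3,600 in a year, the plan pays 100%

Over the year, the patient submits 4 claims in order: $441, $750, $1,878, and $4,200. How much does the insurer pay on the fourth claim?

Claim 1 — $441: entire amount goes to the deductible. Patient pays $441; OOP now $441. Plan pays $441 − $441 = $0.
Claim 2 — $750: fully absorbed by the deductible. Patient owes $750 (running OOP $1,191). Plan pays $750 − $750 = $0.
Claim 3 — $1,878: $56 finishes the deductible; $1,822 goes to coinsurance; coinsurance $1,822 × 50% = $911. Patient pays $967; OOP now $2,158. Insurer: $1,878 − $967 = $911.
Claim 4 — $4,200: deductible already satisfied, so patient's share is 50% × $4,200 = $2,100. OOP would hit $4,258 > $3,600, so the cap limits the patient to $3,600 − $2,158 = $1,442. Plan pays $4,200 − $1,442 = $2,758.

$2,758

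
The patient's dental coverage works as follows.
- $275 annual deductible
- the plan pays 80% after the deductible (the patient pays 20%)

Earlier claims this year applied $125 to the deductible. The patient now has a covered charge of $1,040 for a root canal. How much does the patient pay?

$125 of the $275 deductible is already met, leaving $150.
That leaves $1,040 − $150 = $890 for coinsurance.
Patient's 20% share of $890 is $178.
That puts the patient's cost at $150 + $178 = $328.

$328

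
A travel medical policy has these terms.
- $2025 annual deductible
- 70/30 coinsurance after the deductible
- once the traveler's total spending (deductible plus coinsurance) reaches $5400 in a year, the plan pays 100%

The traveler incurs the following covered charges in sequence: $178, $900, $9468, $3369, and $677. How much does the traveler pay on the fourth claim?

Bill 1, $178: entire amount goes to the deductible. Traveler pays $178; OOP now $178.
Bill 2, $900: all of it applies to the deductible. Traveler pays $900; OOP now $1078.
Bill 3, $9468: $947 to deductible, leaving $8521; traveler's 30% is $2556.30. Cost to traveler: $3503.30. OOP to date $4581.30.
Bill 4, $3369: deductible already satisfied, so traveler's share is 30% × $3369 = $1010.70. OOP would hit $5592 > $5400, so the cap limits the traveler to $5400 − $4581.30 = $818.70.

$818.70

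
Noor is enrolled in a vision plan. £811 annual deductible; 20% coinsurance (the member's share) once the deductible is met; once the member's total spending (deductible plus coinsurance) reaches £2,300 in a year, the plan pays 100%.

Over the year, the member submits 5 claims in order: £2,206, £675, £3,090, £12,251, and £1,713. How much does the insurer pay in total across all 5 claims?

£17,635

#1 (£2,206): £811 to deductible, leaving £1,395; coinsurance £1,395 × 20% = £279. Cost to member: £1,090. OOP to date £1,090. Insurer: £2,206 − £1,090 = £1,116.
#2 (£675): deductible met; 20% of £675 = £135. Cost to member: £135. OOP to date £1,225. Plan pays £675 − £135 = £540.
#3 (£3,090): deductible met; 20% of £3,090 = £618. Cost to member: £618. OOP to date £1,843. Insurer: £3,090 − £618 = £2,472.
#4 (£12,251): deductible met; 20% of £12,251 = £2,450.20. Adding that to £1,843 gives £4,293.20, past the £2,300 cap; member pays only £2,300 − £1,843 = £457. Plan pays £12,251 − £457 = £11,794.
#5 (£1,713): 20% coinsurance on £1,713 = £342.60. That would push OOP to £2,642.60, over the £2,300 cap, so member pays £2,300 − £2,300 = £0. Plan pays £1,713 − £0 = £1,713.
Insurer total: £1,116 + £540 + £2,472 + £11,794 + £1,713 = £17,635.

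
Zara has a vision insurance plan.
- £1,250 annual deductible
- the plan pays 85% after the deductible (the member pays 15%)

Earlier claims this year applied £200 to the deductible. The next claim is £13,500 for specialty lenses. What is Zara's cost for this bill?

£2,917.50

£200 of the £1,250 deductible is already met, leaving £1,050.
The remaining £12,450 (= £13,500 − £1,050) moves to coinsurance.
Member's 15% share of £12,450 is £1,867.50.
So the member owes £1,050 + £1,867.50 = £2,917.50.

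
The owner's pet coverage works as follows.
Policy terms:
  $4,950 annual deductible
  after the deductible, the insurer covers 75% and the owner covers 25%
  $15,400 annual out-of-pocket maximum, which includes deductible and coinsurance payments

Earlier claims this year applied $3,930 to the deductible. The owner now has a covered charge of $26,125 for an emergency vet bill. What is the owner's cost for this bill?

Remaining deductible: $4,950 − $3,930 = $1,020.
After the $1,020 deductible portion, $26,125 − $1,020 = $25,105 is subject to coinsurance.
25% of $25,105 = $6,276.25 falls to the owner.
Owner responsibility before any cap: $1,020 + $6,276.25 = $7,296.25.
Year-to-date out-of-pocket becomes $3,930 + $7,296.25 = $11,226.25, still under the $15,400 maximum, so no cap applies.

$7,296.25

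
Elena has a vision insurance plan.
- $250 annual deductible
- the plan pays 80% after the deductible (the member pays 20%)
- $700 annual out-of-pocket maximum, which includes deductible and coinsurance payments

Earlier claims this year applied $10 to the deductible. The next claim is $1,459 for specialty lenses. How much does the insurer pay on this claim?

$10 of the $250 deductible is already met, leaving $240.
That leaves $1,459 − $240 = $1,219 for coinsurance.
Coinsurance: $1,219 × 20% = $243.80.
That puts the member's cost at $240 + $243.80 = $483.80 before any cap.
Total out-of-pocket so far would be $10 + $483.80 = $493.80, below the $700 cap — no reduction.
The plan picks up $1,459 − $483.80 = $975.20.

$975.20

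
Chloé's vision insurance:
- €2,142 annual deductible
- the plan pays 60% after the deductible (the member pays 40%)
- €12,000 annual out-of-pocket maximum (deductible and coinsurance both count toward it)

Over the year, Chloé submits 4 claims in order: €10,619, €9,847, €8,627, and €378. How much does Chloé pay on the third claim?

€2,528.40

Bill 1, €10,619: €2,142 finishes the deductible; €8,477 goes to coinsurance; member's 40% is €3,390.80. Member owes €5,532.80 (running OOP €5,532.80).
Bill 2, €9,847: deductible met; 40% of €9,847 = €3,938.80. Member pays €3,938.80; OOP now €9,471.60.
Bill 3, €8,627: deductible met; 40% of €8,627 = €3,450.80. That would push OOP to €12,922.40, over the €12,000 cap, so member pays €12,000 − €9,471.60 = €2,528.40.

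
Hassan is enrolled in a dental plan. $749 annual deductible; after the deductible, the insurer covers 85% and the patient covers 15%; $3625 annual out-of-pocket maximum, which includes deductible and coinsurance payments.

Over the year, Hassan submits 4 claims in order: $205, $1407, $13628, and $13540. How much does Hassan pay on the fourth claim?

Claim 1 ($205): all of it applies to the deductible. Patient owes $205 (running OOP $205).
Claim 2 ($1407): deductible takes $544, $863 remains; 15% of $863 = $129.45. Patient owes $673.45 (running OOP $878.45).
Claim 3 ($13628): 15% coinsurance on $13628 = $2044.20. Cost to patient: $2044.20. OOP to date $2922.65.
Claim 4 ($13540): 15% coinsurance on $13540 = $2031. Adding that to $2922.65 gives $4953.65, past the $3625 cap; patient pays only $3625 − $2922.65 = $702.35.

$702.35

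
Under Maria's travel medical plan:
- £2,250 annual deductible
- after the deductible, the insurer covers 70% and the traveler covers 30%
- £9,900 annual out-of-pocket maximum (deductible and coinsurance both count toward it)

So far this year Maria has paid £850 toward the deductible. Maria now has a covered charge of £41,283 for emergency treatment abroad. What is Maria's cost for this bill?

£9,050

£850 of the £2,250 deductible is already met, leaving £1,400.
After the £1,400 deductible portion, £41,283 − £1,400 = £39,883 is subject to coinsurance.
30% of £39,883 = £11,964.90 falls to the traveler.
Traveler responsibility before any cap: £1,400 + £11,964.90 = £13,364.90.
Adding £13,364.90 to the £850 already spent would give £14,214.90, which exceeds the £9,900 cap; the traveler pays just £9,900 − £850 = £9,050.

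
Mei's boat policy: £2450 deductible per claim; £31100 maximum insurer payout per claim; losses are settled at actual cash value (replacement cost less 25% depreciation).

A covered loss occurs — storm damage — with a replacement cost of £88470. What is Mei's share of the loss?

At 25% depreciation, ACV = £88470 − £22117.50 = £66352.50.
After the deductible, £66352.50 − £2450 = £63902.50 remains.
Since £63902.50 > £31100, the payout is capped at £31100.
Out of pocket: £88470 − £31100 = £57370.

£57370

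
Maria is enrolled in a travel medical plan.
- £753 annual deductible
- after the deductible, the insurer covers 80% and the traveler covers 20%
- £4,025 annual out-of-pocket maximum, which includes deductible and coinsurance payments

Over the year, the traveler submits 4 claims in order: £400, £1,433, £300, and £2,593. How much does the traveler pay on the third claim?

Bill 1, £400: fully absorbed by the deductible. Traveler pays £400; OOP now £400.
Bill 2, £1,433: £353 finishes the deductible; £1,080 goes to coinsurance; 20% of £1,080 = £216. Traveler pays £569; OOP now £969.
Bill 3, £300: deductible already satisfied, so traveler's share is 20% × £300 = £60. Traveler pays £60; OOP now £1,029.

£60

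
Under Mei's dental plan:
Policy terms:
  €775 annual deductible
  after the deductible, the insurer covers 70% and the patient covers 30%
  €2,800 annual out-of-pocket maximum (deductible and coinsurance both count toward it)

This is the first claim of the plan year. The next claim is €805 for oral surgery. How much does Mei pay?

Deductible not yet touched, so the first €775 of the bill goes to the deductible.
The remaining €30 (= €805 − €775) moves to coinsurance.
Coinsurance: €30 × 30% = €9.
So the patient owes €775 + €9 = €784 before any cap.
Year-to-date out-of-pocket becomes €0 + €784 = €784, still under the €2,800 maximum, so no cap applies.

€784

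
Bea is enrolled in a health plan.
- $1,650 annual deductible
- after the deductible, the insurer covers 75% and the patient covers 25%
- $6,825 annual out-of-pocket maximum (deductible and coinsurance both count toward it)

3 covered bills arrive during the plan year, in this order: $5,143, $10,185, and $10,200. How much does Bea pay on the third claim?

Claim 1 ($5,143): $1,650 to deductible, leaving $3,493; 25% of $3,493 = $873.25. Patient pays $2,523.25; OOP now $2,523.25.
Claim 2 ($10,185): 25% coinsurance on $10,185 = $2,546.25. Patient pays $2,546.25; OOP now $5,069.50.
Claim 3 ($10,200): 25% coinsurance on $10,200 = $2,550. Adding that to $5,069.50 gives $7,619.50, past the $6,825 cap; patient pays only $6,825 − $5,069.50 = $1,755.50.

$1,755.50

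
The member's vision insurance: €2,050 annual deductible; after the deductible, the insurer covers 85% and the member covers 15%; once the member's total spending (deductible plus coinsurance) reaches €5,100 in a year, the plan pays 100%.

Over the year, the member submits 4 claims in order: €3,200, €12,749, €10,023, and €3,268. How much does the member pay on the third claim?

€965.15

Claim 1 (€3,200): deductible takes €2,050, €1,150 remains; coinsurance €1,150 × 15% = €172.50. Cost to member: €2,222.50. OOP to date €2,222.50.
Claim 2 (€12,749): deductible met; 15% of €12,749 = €1,912.35. Cost to member: €1,912.35. OOP to date €4,134.85.
Claim 3 (€10,023): deductible already satisfied, so member's share is 15% × €10,023 = €1,503.45. That would push OOP to €5,638.30, over the €5,100 cap, so member pays €5,100 − €4,134.85 = €965.15.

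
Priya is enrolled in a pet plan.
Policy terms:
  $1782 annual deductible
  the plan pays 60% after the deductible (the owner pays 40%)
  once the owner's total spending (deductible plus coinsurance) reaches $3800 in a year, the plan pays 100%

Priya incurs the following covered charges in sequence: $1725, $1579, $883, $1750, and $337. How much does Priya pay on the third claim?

$353.20

Bill 1, $1725: fully absorbed by the deductible. Owner pays $1725; OOP now $1725.
Bill 2, $1579: deductible takes $57, $1522 remains; coinsurance $1522 × 40% = $608.80. Owner pays $665.80; OOP now $2390.80.
Bill 3, $883: 40% coinsurance on $883 = $353.20. Owner pays $353.20; OOP now $2744.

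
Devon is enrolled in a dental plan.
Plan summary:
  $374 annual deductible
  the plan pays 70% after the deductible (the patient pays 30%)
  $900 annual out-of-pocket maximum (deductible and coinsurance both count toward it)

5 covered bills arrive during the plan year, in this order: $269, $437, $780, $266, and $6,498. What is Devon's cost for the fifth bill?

$112.60

Claim 1 ($269): all of it applies to the deductible. Patient pays $269; OOP now $269.
Claim 2 ($437): deductible takes $105, $332 remains; 30% of $332 = $99.60. Cost to patient: $204.60. OOP to date $473.60.
Claim 3 ($780): deductible met; 30% of $780 = $234. Patient pays $234; OOP now $707.60.
Claim 4 ($266): deductible already satisfied, so patient's share is 30% × $266 = $79.80. Patient owes $79.80 (running OOP $787.40).
Claim 5 ($6,498): deductible met; 30% of $6,498 = $1,949.40. OOP would hit $2,736.80 > $900, so the cap limits the patient to $900 − $787.40 = $112.60.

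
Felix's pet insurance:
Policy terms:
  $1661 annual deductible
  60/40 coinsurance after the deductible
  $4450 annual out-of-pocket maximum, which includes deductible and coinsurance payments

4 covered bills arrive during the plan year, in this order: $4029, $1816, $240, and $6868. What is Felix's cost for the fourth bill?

$1019.40

#1 ($4029): $1661 to deductible, leaving $2368; 40% of $2368 = $947.20. Cost to owner: $2608.20. OOP to date $2608.20.
#2 ($1816): deductible already satisfied, so owner's share is 40% × $1816 = $726.40. Owner owes $726.40 (running OOP $3334.60).
#3 ($240): 40% coinsurance on $240 = $96. Cost to owner: $96. OOP to date $3430.60.
#4 ($6868): 40% coinsurance on $6868 = $2747.20. OOP would hit $6177.80 > $4450, so the cap limits the owner to $4450 − $3430.60 = $1019.40.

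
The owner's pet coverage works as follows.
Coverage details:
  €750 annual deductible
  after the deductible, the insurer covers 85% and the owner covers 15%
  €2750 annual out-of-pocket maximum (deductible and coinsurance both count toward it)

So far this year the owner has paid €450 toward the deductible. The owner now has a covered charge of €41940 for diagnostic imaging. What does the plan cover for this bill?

€450 of the €750 deductible is already met, leaving €300.
The remaining €41640 (= €41940 − €300) moves to coinsurance.
15% of €41640 = €6246 falls to the owner.
Owner responsibility before any cap: €300 + €6246 = €6546.
That would bring total out-of-pocket to €6996, past the €2750 cap. The owner is capped at €2750 − €450 = €2300 on this claim.
Insurer pays the balance: €41940 − €2300 = €39640.

€39640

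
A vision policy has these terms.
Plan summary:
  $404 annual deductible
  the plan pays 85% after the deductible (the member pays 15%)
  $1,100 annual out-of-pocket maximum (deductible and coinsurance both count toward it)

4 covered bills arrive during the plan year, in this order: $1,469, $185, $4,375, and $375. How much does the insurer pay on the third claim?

$3,866.50

#1 ($1,469): $404 to deductible, leaving $1,065; coinsurance $1,065 × 15% = $159.75. Member owes $563.75 (running OOP $563.75). Plan pays $1,469 − $563.75 = $905.25.
#2 ($185): deductible already satisfied, so member's share is 15% × $185 = $27.75. Member pays $27.75; OOP now $591.50. Plan pays $185 − $27.75 = $157.25.
#3 ($4,375): deductible already satisfied, so member's share is 15% × $4,375 = $656.25. OOP would hit $1,247.75 > $1,100, so the cap limits the member to $1,100 − $591.50 = $508.50. Insurer: $4,375 − $508.50 = $3,866.50.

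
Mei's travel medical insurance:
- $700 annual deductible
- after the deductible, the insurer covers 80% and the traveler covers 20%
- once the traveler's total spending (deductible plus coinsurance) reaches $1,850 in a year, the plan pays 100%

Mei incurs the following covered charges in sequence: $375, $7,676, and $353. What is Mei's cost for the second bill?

$1,475

Claim 1 ($375): fully absorbed by the deductible. Cost to traveler: $375. OOP to date $375.
Claim 2 ($7,676): deductible takes $325, $7,351 remains; coinsurance $7,351 × 20% = $1,470.20. Deductible plus coinsurance: $325 + $1,470.20 = $1,795.20. Adding that to $375 gives $2,170.20, past the $1,850 cap; traveler pays only $1,850 − $375 = $1,475.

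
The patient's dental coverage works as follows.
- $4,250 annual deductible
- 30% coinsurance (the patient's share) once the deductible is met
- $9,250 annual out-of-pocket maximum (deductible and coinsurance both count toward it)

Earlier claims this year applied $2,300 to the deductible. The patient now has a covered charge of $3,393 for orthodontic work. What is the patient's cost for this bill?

Deductible still to meet: $4,250 − $2,300 = $1,950.
After the $1,950 deductible portion, $3,393 − $1,950 = $1,443 is subject to coinsurance.
30% of $1,443 = $432.90 falls to the patient.
Patient responsibility before any cap: $1,950 + $432.90 = $2,382.90.
Cumulative spending $2,300 + $2,382.90 = $4,682.90 stays under the $9,250 maximum.

$2,382.90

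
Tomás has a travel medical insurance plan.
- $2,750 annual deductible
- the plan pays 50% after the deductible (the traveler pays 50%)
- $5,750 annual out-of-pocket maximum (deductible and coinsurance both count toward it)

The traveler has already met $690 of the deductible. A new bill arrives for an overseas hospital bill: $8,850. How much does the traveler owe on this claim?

Remaining deductible: $2,750 − $690 = $2,060.
After the $2,060 deductible portion, $8,850 − $2,060 = $6,790 is subject to coinsurance.
50% of $6,790 = $3,395 falls to the traveler.
That puts the traveler's cost at $2,060 + $3,395 = $5,455 before any cap.
That would bring total out-of-pocket to $6,145, past the $5,750 cap. The traveler is capped at $5,750 − $690 = $5,060 on this claim.

$5,060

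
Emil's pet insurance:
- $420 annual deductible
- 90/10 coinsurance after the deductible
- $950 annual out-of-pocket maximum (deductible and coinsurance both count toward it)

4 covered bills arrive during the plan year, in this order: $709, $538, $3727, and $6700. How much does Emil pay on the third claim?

$372.70

Claim 1 — $709: deductible takes $420, $289 remains; coinsurance $289 × 10% = $28.90. Owner pays $448.90; OOP now $448.90.
Claim 2 — $538: 10% coinsurance on $538 = $53.80. Owner owes $53.80 (running OOP $502.70).
Claim 3 — $3727: 10% coinsurance on $3727 = $372.70. Cost to owner: $372.70. OOP to date $875.40.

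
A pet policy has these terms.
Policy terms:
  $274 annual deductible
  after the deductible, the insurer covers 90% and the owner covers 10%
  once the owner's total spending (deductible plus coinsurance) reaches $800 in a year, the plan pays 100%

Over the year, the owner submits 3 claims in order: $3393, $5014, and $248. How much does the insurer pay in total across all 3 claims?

Bill 1, $3393: $274 to deductible, leaving $3119; owner's 10% is $311.90. Cost to owner: $585.90. OOP to date $585.90. Plan pays $3393 − $585.90 = $2807.10.
Bill 2, $5014: deductible already satisfied, so owner's share is 10% × $5014 = $501.40. That would push OOP to $1087.30, over the $800 cap, so owner pays $800 − $585.90 = $214.10. Plan pays $5014 − $214.10 = $4799.90.
Bill 3, $248: deductible already satisfied, so owner's share is 10% × $248 = $24.80. OOP would hit $824.80 > $800, so the cap limits the owner to $800 − $800 = $0. Plan pays $248 − $0 = $248.
Insurer total: $2807.10 + $4799.90 + $248 = $7855.

$7855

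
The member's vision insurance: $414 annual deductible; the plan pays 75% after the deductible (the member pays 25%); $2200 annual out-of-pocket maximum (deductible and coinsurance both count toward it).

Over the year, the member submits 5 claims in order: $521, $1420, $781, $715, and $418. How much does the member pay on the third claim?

$195.25

#1 ($521): deductible takes $414, $107 remains; coinsurance $107 × 25% = $26.75. Member owes $440.75 (running OOP $440.75).
#2 ($1420): 25% coinsurance on $1420 = $355. Cost to member: $355. OOP to date $795.75.
#3 ($781): deductible already satisfied, so member's share is 25% × $781 = $195.25. Member pays $195.25; OOP now $991.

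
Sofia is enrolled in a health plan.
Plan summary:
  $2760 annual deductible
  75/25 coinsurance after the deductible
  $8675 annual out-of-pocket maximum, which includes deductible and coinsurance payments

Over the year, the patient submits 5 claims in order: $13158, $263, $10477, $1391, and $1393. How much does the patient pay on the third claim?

$2619.25

Claim 1 — $13158: $2760 finishes the deductible; $10398 goes to coinsurance; coinsurance $10398 × 25% = $2599.50. Patient owes $5359.50 (running OOP $5359.50).
Claim 2 — $263: deductible already satisfied, so patient's share is 25% × $263 = $65.75. Patient owes $65.75 (running OOP $5425.25).
Claim 3 — $10477: 25% coinsurance on $10477 = $2619.25. Cost to patient: $2619.25. OOP to date $8044.50.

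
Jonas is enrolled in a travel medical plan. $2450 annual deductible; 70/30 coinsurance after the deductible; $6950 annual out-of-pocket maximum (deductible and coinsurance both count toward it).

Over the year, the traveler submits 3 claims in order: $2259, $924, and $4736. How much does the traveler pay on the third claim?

Claim 1 ($2259): all of it applies to the deductible. Traveler pays $2259; OOP now $2259.
Claim 2 ($924): $191 finishes the deductible; $733 goes to coinsurance; coinsurance $733 × 30% = $219.90. Traveler owes $410.90 (running OOP $2669.90).
Claim 3 ($4736): deductible already satisfied, so traveler's share is 30% × $4736 = $1420.80. Traveler owes $1420.80 (running OOP $4090.70).

$1420.80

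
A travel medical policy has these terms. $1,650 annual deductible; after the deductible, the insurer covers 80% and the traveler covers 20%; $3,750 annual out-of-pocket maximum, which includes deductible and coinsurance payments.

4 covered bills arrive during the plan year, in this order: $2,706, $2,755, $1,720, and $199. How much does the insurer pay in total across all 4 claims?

#1 ($2,706): $1,650 to deductible, leaving $1,056; 20% of $1,056 = $211.20. Traveler pays $1,861.20; OOP now $1,861.20. Plan pays $2,706 − $1,861.20 = $844.80.
#2 ($2,755): deductible already satisfied, so traveler's share is 20% × $2,755 = $551. Traveler owes $551 (running OOP $2,412.20). Insurer: $2,755 − $551 = $2,204.
#3 ($1,720): deductible already satisfied, so traveler's share is 20% × $1,720 = $344. Cost to traveler: $344. OOP to date $2,756.20. Insurer: $1,720 − $344 = $1,376.
#4 ($199): 20% coinsurance on $199 = $39.80. Cost to traveler: $39.80. OOP to date $2,796. Plan pays $199 − $39.80 = $159.20.
Insurer total = bills − traveler's total = $7,380 − $2,796 = $4,584.

$4,584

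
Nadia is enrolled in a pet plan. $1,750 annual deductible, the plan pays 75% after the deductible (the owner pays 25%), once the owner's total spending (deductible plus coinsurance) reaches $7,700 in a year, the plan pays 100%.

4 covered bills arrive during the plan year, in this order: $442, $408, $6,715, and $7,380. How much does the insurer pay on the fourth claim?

$5,535

Claim 1 ($442): entire amount goes to the deductible. Cost to owner: $442. OOP to date $442. Insurer: $442 − $442 = $0.
Claim 2 ($408): entire amount goes to the deductible. Owner pays $408; OOP now $850. Plan pays $408 − $408 = $0.
Claim 3 ($6,715): deductible takes $900, $5,815 remains; owner's 25% is $1,453.75. Owner pays $2,353.75; OOP now $3,203.75. Insurer: $6,715 − $2,353.75 = $4,361.25.
Claim 4 ($7,380): 25% coinsurance on $7,380 = $1,845. Owner pays $1,845; OOP now $5,048.75. Plan pays $7,380 − $1,845 = $5,535.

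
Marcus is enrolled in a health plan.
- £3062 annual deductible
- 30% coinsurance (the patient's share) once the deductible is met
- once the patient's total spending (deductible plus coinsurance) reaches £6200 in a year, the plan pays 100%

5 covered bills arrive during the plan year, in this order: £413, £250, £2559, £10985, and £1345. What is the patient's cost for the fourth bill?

£3090

Claim 1 (£413): fully absorbed by the deductible. Patient owes £413 (running OOP £413).
Claim 2 (£250): entire amount goes to the deductible. Cost to patient: £250. OOP to date £663.
Claim 3 (£2559): deductible takes £2399, £160 remains; patient's 30% is £48. Patient owes £2447 (running OOP £3110).
Claim 4 (£10985): deductible met; 30% of £10985 = £3295.50. OOP would hit £6405.50 > £6200, so the cap limits the patient to £6200 − £3110 = £3090.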